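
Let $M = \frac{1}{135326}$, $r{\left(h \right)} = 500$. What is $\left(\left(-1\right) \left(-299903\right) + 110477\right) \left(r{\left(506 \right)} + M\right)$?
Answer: $\frac{195546072890}{953} \approx 2.0519 \cdot 10^{8}$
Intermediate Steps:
$M = \frac{1}{135326} \approx 7.3896 \cdot 10^{-6}$
$\left(\left(-1\right) \left(-299903\right) + 110477\right) \left(r{\left(506 \right)} + M\right) = \left(\left(-1\right) \left(-299903\right) + 110477\right) \left(500 + \frac{1}{135326}\right) = \left(299903 + 110477\right) \frac{67663001}{135326} = 410380 \cdot \frac{67663001}{135326} = \frac{195546072890}{953}$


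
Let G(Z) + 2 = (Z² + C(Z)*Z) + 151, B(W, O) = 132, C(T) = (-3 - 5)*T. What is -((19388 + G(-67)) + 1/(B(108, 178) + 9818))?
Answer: 118265699/9950 ≈ 11886.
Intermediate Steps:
C(T) = -8*T
G(Z) = 149 - 7*Z² (G(Z) = -2 + ((Z² + (-8*Z)*Z) + 151) = -2 + ((Z² - 8*Z²) + 151) = -2 + (-7*Z² + 151) = -2 + (151 - 7*Z²) = 149 - 7*Z²)
-((19388 + G(-67)) + 1/(B(108, 178) + 9818)) = -((19388 + (149 - 7*(-67)²)) + 1/(132 + 9818)) = -((19388 + (149 - 7*4489)) + 1/9950) = -((19388 + (149 - 31423)) + 1/9950) = -((19388 - 31274) + 1/9950) = -(-11886 + 1/9950) = -1*(-118265699/9950) = 118265699/9950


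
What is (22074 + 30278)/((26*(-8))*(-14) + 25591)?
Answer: 52352/28503 ≈ 1.8367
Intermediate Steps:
(22074 + 30278)/((26*(-8))*(-14) + 25591) = 52352/(-208*(-14) + 25591) = 52352/(2912 + 25591) = 52352/28503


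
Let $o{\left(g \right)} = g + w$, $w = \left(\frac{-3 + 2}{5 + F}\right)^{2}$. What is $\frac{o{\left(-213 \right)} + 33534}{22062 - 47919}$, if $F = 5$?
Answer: $- \frac{3332101}{2585700} \approx -1.2887$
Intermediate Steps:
$w = \frac{1}{100}$ ($w = \left(\frac{-3 + 2}{5 + 5}\right)^{2} = \left(- \frac{1}{10}\right)^{2} = \frac{1}{100} \approx 0.01$)
$o{\left(g \right)} = \frac{1}{100} + g$ ($o{\left(g \right)} = g + \frac{1}{100} = \frac{1}{100} + g$)
$\frac{o{\left(-213 \right)} + 33534}{22062 - 47919} = \frac{\left(\frac{1}{100} - 213\right) + 33534}{22062 - 47919} = \frac{- \frac{21299}{100} + 33534}{-25857} = \frac{3332101}{100} \left(- \frac{1}{25857}\right) = - \frac{3332101}{2585700}$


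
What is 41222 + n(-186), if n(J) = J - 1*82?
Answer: 40954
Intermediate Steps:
n(J) = -82 + J (n(J) = J - 82 = -82 + J)
41222 + n(-186) = 41222 + (-82 - 186) = 41222 - 268 = 40954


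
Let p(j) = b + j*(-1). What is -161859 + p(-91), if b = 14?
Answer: -161754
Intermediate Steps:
p(j) = 14 - j (p(j) = 14 + j*(-1) = 14 - j)
-161859 + p(-91) = -161859 + (14 - 1*(-91)) = -161859 + (14 + 91) = -161859 + 105 = -161754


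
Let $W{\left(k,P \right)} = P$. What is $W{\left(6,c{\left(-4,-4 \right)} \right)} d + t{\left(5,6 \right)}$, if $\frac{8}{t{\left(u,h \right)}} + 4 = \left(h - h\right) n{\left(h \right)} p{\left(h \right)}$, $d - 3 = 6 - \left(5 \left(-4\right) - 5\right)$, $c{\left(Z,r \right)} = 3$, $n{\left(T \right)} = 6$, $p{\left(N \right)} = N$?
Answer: $100$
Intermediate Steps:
$d = 34$ ($d = 3 + \left(6 - \left(5 \left(-4\right) - 5\right)\right) = 3 + \left(6 - \left(-20 - 5\right)\right) = 3 + \left(6 - -25\right) = 3 + \left(6 + 25\right) = 3 + 31 = 34$)
$t{\left(u,h \right)} = -2$ ($t{\left(u,h \right)} = \frac{8}{-4 + \left(h - h\right) 6 h} = \frac{8}{-4 + 0 \cdot 6 h} = \frac{8}{-4 + 0 h} = \frac{8}{-4 + 0} = \frac{8}{-4} = 8 \left(- \frac{1}{4}\right) = -2$)
$W{\left(6,c{\left(-4,-4 \right)} \right)} d + t{\left(5,6 \right)} = 3 \cdot 34 - 2 = 102 - 2 = 100$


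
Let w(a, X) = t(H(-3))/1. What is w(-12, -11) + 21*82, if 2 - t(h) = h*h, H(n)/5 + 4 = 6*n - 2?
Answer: -12676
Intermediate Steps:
H(n) = -30 + 30*n (H(n) = -20 + 5*(6*n - 2) = -20 + 5*(-2 + 6*n) = -20 + (-10 + 30*n) = -30 + 30*n)
t(h) = 2 - h² (t(h) = 2 - h*h = 2 - h²)
w(a, X) = -14398 (w(a, X) = (2 - (-30 + 30*(-3))²)/1 = (2 - (-30 - 90)²)*1 = (2 - 1*(-120)²)*1 = (2 - 1*14400)*1 = (2 - 14400)*1 = -14398*1 = -14398)
w(-12, -11) + 21*82 = -14398 + 21*82 = -14398 + 1722 = -12676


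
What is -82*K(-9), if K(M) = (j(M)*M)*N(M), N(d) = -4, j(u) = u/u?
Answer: -2952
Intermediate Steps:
j(u) = 1
K(M) = -4*M (K(M) = (1*M)*(-4) = M*(-4) = -4*M)
-82*K(-9) = -(-328)*(-9) = -82*36 = -2952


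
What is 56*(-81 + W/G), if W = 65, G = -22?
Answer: -51716/11 ≈ -4701.5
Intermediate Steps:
56*(-81 + W/G) = 56*(-81 + 65/(-22)) = 56*(-81 + 65*(-1/22)) = 56*(-81 - 65/22) = 56*(-1847/22) = -51716/11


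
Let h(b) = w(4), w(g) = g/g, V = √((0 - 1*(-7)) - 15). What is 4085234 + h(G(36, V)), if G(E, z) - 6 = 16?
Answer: 4085235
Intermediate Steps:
V = 2*I*√2 (V = √((0 + 7) - 15) = √(7 - 15) = √(-8) = 2*I*√2 ≈ 2.8284*I)
G(E, z) = 22 (G(E, z) = 6 + 16 = 22)
w(g) = 1
h(b) = 1
4085234 + h(G(36, V)) = 4085234 + 1 = 4085235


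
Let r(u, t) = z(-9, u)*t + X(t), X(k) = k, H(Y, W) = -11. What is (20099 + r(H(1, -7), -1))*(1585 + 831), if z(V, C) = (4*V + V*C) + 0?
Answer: 48404560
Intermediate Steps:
z(V, C) = 4*V + C*V (z(V, C) = (4*V + C*V) + 0 = 4*V + C*V)
r(u, t) = t + t*(-36 - 9*u) (r(u, t) = (-9*(4 + u))*t + t = (-36 - 9*u)*t + t = t*(-36 - 9*u) + t = t + t*(-36 - 9*u))
(20099 + r(H(1, -7), -1))*(1585 + 831) = (20099 - (-35 - 9*(-11)))*(1585 + 831) = (20099 - (-35 + 99))*2416 = (20099 - 1*64)*2416 = (20099 - 64)*2416 = 20035*2416 = 48404560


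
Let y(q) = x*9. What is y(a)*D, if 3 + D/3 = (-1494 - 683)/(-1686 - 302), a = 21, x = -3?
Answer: 43821/284 ≈ 154.30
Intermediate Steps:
y(q) = -27 (y(q) = -3*9 = -27)
D = -1623/284 (D = -9 + 3*((-1494 - 683)/(-1686 - 302)) = -9 + 3*(-2177/(-1988)) = -9 + 3*(-2177*(-1/1988)) = -9 + 3*(311/284) = -9 + 933/284 = -1623/284 ≈ -5.7148)
y(a)*D = -27*(-1623/284) = 43821/284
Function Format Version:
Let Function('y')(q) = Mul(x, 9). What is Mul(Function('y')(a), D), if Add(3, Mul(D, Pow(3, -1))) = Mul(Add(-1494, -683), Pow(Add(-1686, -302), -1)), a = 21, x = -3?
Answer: Rational(43821, 284) ≈ 154.30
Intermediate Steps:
Function('y')(q) = -27 (Function('y')(q) = Mul(-3, 9) = -27)
D = Rational(-1623, 284) (D = Add(-9, Mul(3, Mul(Add(-1494, -683), Pow(Add(-1686, -302), -1)))) = Add(-9, Mul(3, Mul(-2177, Pow(-1988, -1)))) = Add(-9, Mul(3, Mul(-2177, Rational(-1, 1988)))) = Add(-9, Mul(3, Rational(311, 284))) = Add(-9, Rational(933, 284)) = Rational(-1623, 284) ≈ -5.7148)
Mul(Function('y')(a), D) = Mul(-27, Rational(-1623, 284)) = Rational(43821, 284)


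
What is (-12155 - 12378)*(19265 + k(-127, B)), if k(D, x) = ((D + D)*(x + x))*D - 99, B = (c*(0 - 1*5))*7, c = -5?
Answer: -277455129378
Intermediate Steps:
B = 175 (B = -5*(0 - 1*5)*7 = -5*(0 - 5)*7 = -5*(-5)*7 = 25*7 = 175)
k(D, x) = -99 + 4*x*D**2 (k(D, x) = ((2*D)*(2*x))*D - 99 = (4*D*x)*D - 99 = 4*x*D**2 - 99 = -99 + 4*x*D**2)
(-12155 - 12378)*(19265 + k(-127, B)) = (-12155 - 12378)*(19265 + (-99 + 4*175*(-127)**2)) = -24533*(19265 + (-99 + 4*175*16129)) = -24533*(19265 + (-99 + 11290300)) = -24533*(19265 + 11290201) = -24533*11309466 = -277455129378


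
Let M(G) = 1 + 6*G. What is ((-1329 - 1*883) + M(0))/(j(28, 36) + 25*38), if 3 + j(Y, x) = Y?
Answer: -737/325 ≈ -2.2677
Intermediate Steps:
j(Y, x) = -3 + Y
((-1329 - 1*883) + M(0))/(j(28, 36) + 25*38) = ((-1329 - 1*883) + (1 + 6*0))/((-3 + 28) + 25*38) = ((-1329 - 883) + (1 + 0))/(25 + 950) = (-2212 + 1)/975 = -2211*1/975 = -737/325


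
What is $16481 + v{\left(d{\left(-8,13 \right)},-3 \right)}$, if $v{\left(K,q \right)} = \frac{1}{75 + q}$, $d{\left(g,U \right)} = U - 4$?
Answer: $\frac{1186633}{72} \approx 16481.0$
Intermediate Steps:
$d{\left(g,U \right)} = -4 + U$
$16481 + v{\left(d{\left(-8,13 \right)},-3 \right)} = 16481 + \frac{1}{75 - 3} = 16481 + \frac{1}{72} = \frac{1186633}{72}$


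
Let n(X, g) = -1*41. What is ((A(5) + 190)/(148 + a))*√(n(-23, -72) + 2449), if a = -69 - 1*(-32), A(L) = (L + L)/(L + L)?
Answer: 382*√602/111 ≈ 84.438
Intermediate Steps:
A(L) = 1 (A(L) = (2*L)/((2*L)) = (2*L)*(1/(2*L)) = 1)
n(X, g) = -41
a = -37 (a = -69 + 32 = -37)
((A(5) + 190)/(148 + a))*√(n(-23, -72) + 2449) = ((1 + 190)/(148 - 37))*√(-41 + 2449) = (191/111)*√2408 = (191*(1/111))*(2*√602) = 191*(2*√602)/111 = 382*√602/111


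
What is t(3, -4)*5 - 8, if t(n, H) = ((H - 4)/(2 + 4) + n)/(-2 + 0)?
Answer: -73/6 ≈ -12.167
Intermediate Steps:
t(n, H) = ⅓ - n/2 - H/12 (t(n, H) = ((-4 + H)/6 + n)/(-2) = ((-4 + H)*(⅙) + n)*(-½) = ((-⅔ + H/6) + n)*(-½) = (-⅔ + n + H/6)*(-½) = ⅓ - n/2 - H/12)
t(3, -4)*5 - 8 = (⅓ - ½*3 - 1/12*(-4))*5 - 8 = (⅓ - 3/2 + ⅓)*5 - 8 = -⅚*5 - 8 = -25/6 - 8 = -73/6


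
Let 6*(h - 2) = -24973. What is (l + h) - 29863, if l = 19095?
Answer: -89569/6 ≈ -14928.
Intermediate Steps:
h = -24961/6 (h = 2 + (1/6)*(-24973) = 2 - 24973/6 = -24961/6 ≈ -4160.2)
(l + h) - 29863 = (19095 - 24961/6) - 29863 = 89609/6 - 29863 = -89569/6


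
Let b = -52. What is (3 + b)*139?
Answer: -6811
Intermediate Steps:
(3 + b)*139 = (3 - 52)*139 = -49*139 = -6811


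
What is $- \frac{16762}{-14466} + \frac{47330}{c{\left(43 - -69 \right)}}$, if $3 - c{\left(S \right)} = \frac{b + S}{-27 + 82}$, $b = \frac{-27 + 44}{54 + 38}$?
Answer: $\frac{1732270446679}{35145147} \approx 49289.0$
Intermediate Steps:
$b = \frac{17}{92} \approx 0.18478$
$c{\left(S \right)} = \frac{15163}{5060} - \frac{S}{55}$ ($c{\left(S \right)} = 3 - \frac{\frac{17}{92} + S}{-27 + 82} = 3 - \frac{\frac{17}{92} + S}{55} = 3 - \left(\frac{17}{92} + S\right) \frac{1}{55} = 3 - \left(\frac{17}{5060} + \frac{S}{55}\right) = \frac{15163}{5060} - \frac{S}{55}$)
$- \frac{16762}{-14466} + \frac{47330}{c{\left(43 - -69 \right)}} = - \frac{16762}{-14466} + \frac{47330}{\frac{15163}{5060} - \frac{43 - -69}{55}} = \left(-16762\right) \left(- \frac{1}{14466}\right) + \frac{47330}{\frac{15163}{5060} - \frac{43 + 69}{55}} = \frac{8381}{7233} + \frac{47330}{\frac{15163}{5060} - \frac{112}{55}} = \frac{8381}{7233} + \frac{47330}{\frac{4859}{5060}} = \frac{8381}{7233} + 47330 \cdot \frac{5060}{4859} = \frac{8381}{7233} + \frac{239489800}{4859} = \frac{1732270446679}{35145147}$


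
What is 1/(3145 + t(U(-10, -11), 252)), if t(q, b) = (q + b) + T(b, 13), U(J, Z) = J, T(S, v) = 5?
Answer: 1/3392 ≈ 0.00029481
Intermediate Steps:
t(q, b) = 5 + b + q (t(q, b) = (q + b) + 5 = (b + q) + 5 = 5 + b + q)
1/(3145 + t(U(-10, -11), 252)) = 1/(3145 + (5 + 252 - 10)) = 1/(3145 + 247) = 1/3392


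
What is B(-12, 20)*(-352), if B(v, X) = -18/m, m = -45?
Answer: -704/5 ≈ -140.80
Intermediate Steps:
B(v, X) = ⅖ (B(v, X) = -18/(-45) = -18*(-1/45) = ⅖)
B(-12, 20)*(-352) = (⅖)*(-352) = -704/5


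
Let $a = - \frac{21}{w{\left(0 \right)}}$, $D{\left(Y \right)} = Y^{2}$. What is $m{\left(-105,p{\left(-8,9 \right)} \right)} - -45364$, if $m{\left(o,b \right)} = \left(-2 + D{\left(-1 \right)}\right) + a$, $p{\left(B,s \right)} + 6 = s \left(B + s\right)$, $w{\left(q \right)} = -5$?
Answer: $\frac{226836}{5} \approx 45367.0$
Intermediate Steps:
$p{\left(B,s \right)} = -6 + s \left(B + s\right)$
$a = \frac{21}{5}$ ($a = - \frac{21}{-5} = \left(-21\right) \left(- \frac{1}{5}\right) = \frac{21}{5} \approx 4.2$)
$m{\left(o,b \right)} = \frac{16}{5}$ ($m{\left(o,b \right)} = \left(-2 + \left(-1\right)^{2}\right) + \frac{21}{5} = \left(-2 + 1\right) + \frac{21}{5} = -1 + \frac{21}{5} = \frac{16}{5}$)
$m{\left(-105,p{\left(-8,9 \right)} \right)} - -45364 = \frac{16}{5} - -45364 = \frac{16}{5} + 45364 = \frac{226836}{5}$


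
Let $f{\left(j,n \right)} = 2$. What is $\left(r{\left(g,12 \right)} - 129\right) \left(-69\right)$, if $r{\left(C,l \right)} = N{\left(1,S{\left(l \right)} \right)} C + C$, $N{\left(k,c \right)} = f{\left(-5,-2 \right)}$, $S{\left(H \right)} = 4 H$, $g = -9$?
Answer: $10764$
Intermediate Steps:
$N{\left(k,c \right)} = 2$
$r{\left(C,l \right)} = 3 C$ ($r{\left(C,l \right)} = 2 C + C = 3 C$)
$\left(r{\left(g,12 \right)} - 129\right) \left(-69\right) = \left(3 \left(-9\right) - 129\right) \left(-69\right) = \left(-27 - 129\right) \left(-69\right) = \left(-156\right) \left(-69\right) = 10764$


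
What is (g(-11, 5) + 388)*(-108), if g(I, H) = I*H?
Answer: -35964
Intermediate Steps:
g(I, H) = H*I
(g(-11, 5) + 388)*(-108) = (5*(-11) + 388)*(-108) = (-55 + 388)*(-108) = 333*(-108) = -35964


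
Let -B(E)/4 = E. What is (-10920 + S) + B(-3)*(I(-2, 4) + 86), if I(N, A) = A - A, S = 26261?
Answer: 16373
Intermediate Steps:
I(N, A) = 0
B(E) = -4*E
(-10920 + S) + B(-3)*(I(-2, 4) + 86) = (-10920 + 26261) + (-4*(-3))*(0 + 86) = 15341 + 12*86 = 15341 + 1032 = 16373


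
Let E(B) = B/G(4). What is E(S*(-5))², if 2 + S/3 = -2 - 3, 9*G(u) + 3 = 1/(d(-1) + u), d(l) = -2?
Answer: 142884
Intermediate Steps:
G(u) = -⅓ + 1/(9*(-2 + u))
S = -21 (S = -6 + 3*(-2 - 3) = -6 + 3*(-5) = -6 - 15 = -21)
E(B) = -18*B/5 (E(B) = B/(((7 - 3*4)/(9*(-2 + 4)))) = B/(((⅑)*(7 - 12)/2)) = B/(((⅑)*(½)*(-5))) = B/(-5/18) = B*(-18/5) = -18*B/5)
E(S*(-5))² = (-(-378)*(-5)/5)² = (-18/5*105)² = (-378)² = 142884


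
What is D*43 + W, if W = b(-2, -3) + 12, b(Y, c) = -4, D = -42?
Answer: -1798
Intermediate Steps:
W = 8 (W = -4 + 12 = 8)
D*43 + W = -42*43 + 8 = -1806 + 8 = -1798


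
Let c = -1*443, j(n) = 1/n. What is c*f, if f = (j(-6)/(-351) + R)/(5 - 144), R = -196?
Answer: -182859325/292734 ≈ -624.66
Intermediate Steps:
c = -443
f = 412775/292734 (f = (1/(-6*(-351)) - 196)/(5 - 144) = (-1/6*(-1/351) - 196)/(-139) = (1/2106 - 196)*(-1/139) = -412775/2106*(-1/139) = 412775/292734 ≈ 1.4101)
c*f = -443*412775/292734 = -182859325/292734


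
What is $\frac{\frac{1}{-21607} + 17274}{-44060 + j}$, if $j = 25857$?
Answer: $- \frac{373239317}{393312221} \approx -0.94896$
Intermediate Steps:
$\frac{\frac{1}{-21607} + 17274}{-44060 + j} = \frac{\frac{1}{-21607} + 17274}{-44060 + 25857} = \frac{- \frac{1}{21607} + 17274}{-18203} = \frac{373239317}{21607} \left(- \frac{1}{18203}\right) = - \frac{373239317}{393312221}$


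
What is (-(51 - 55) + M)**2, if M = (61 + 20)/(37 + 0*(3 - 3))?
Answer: 52441/1369 ≈ 38.306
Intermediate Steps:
M = 81/37 (M = 81/(37 + 0*0) = 81/(37 + 0) = 81/37 ≈ 2.1892)
(-(51 - 55) + M)**2 = (-(51 - 55) + 81/37)**2 = (-1*(-4) + 81/37)**2 = (4 + 81/37)**2 = (229/37)**2 = 52441/1369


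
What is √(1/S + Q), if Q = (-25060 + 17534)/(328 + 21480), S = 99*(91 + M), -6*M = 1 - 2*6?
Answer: I*√3464666117282370/100213212 ≈ 0.58736*I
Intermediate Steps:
M = 11/6 (M = -(1 - 2*6)/6 = -(1 - 12)/6 = -⅙*(-11) = 11/6 ≈ 1.8333)
S = 18381/2 (S = 99*(91 + 11/6) = 99*(557/6) = 18381/2 ≈ 9190.5)
Q = -3763/10904 (Q = -7526/21808 = -7526*1/21808 = -3763/10904 ≈ -0.34510)
√(1/S + Q) = √(1/(18381/2) - 3763/10904) = √(2/18381 - 3763/10904) = √(-69145895/200426424) = I*√3464666117282370/100213212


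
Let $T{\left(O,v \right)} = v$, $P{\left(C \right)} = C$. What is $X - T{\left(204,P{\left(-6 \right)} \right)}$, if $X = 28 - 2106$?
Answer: $-2072$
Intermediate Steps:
$X = -2078$ ($X = 28 - 2106 = -2078$)
$X - T{\left(204,P{\left(-6 \right)} \right)} = -2078 - -6 = -2078 + 6 = -2072$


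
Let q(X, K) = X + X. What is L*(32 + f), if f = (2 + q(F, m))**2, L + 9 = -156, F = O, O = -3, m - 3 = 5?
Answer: -7920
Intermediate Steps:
m = 8 (m = 3 + 5 = 8)
F = -3
q(X, K) = 2*X
L = -165 (L = -9 - 156 = -165)
f = 16 (f = (2 + 2*(-3))**2 = (2 - 6)**2 = (-4)**2 = 16)
L*(32 + f) = -165*(32 + 16) = -165*48 = -7920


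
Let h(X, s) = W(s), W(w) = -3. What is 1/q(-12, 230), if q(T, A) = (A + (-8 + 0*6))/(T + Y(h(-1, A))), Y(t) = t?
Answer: -5/74 ≈ -0.067568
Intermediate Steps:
h(X, s) = -3
q(T, A) = (-8 + A)/(-3 + T) (q(T, A) = (A + (-8 + 0*6))/(T - 3) = (A + (-8 + 0))/(-3 + T) = (A - 8)/(-3 + T) = (-8 + A)/(-3 + T))
1/q(-12, 230) = 1/((-8 + 230)/(-3 - 12)) = 1/(222/(-15)) = 1/(-1/15*222) = 1/(-74/5) = -5/74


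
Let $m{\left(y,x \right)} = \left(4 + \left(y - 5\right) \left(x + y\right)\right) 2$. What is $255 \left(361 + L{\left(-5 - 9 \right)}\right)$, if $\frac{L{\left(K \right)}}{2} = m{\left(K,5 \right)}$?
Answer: $270555$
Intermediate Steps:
$m{\left(y,x \right)} = 8 + 2 \left(-5 + y\right) \left(x + y\right)$ ($m{\left(y,x \right)} = \left(4 + \left(-5 + y\right) \left(x + y\right)\right) 2 = 8 + 2 \left(-5 + y\right) \left(x + y\right)$)
$L{\left(K \right)} = -84 + 4 K^{2}$ ($L{\left(K \right)} = 2 \left(8 - 50 - 10 K + 2 K^{2} + 2 \cdot 5 K\right) = 2 \left(8 - 50 - 10 K + 2 K^{2} + 10 K\right) = 2 \left(-42 + 2 K^{2}\right) = -84 + 4 K^{2}$)
$255 \left(361 + L{\left(-5 - 9 \right)}\right) = 255 \left(361 - \left(84 - 4 \left(-5 - 9\right)^{2}\right)\right) = 255 \left(361 - \left(84 - 4 \left(-14\right)^{2}\right)\right) = 255 \left(361 + \left(-84 + 4 \cdot 196\right)\right) = 255 \left(361 + \left(-84 + 784\right)\right) = 255 \left(361 + 700\right) = 255 \cdot 1061 = 270555$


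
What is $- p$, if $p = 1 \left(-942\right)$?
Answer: $942$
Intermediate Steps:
$p = -942$
$- p = \left(-1\right) \left(-942\right) = 942$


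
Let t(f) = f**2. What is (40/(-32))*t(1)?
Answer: -5/4 ≈ -1.2500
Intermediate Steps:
(40/(-32))*t(1) = (40/(-32))*1**2 = -1/32*40*1 = -5/4*1 = -5/4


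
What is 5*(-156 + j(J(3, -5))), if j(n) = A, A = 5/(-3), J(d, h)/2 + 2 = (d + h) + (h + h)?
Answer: -2365/3 ≈ -788.33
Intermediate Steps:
J(d, h) = -4 + 2*d + 6*h (J(d, h) = -4 + 2*((d + h) + (h + h)) = -4 + 2*((d + h) + 2*h) = -4 + 2*(d + 3*h) = -4 + (2*d + 6*h) = -4 + 2*d + 6*h)
A = -5/3 (A = 5*(-⅓) = -5/3 ≈ -1.6667)
j(n) = -5/3
5*(-156 + j(J(3, -5))) = 5*(-156 - 5/3) = 5*(-473/3) = -2365/3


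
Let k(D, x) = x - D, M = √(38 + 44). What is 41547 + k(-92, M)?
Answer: 41639 + √82 ≈ 41648.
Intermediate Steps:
M = √82 ≈ 9.0554
41547 + k(-92, M) = 41547 + (√82 - 1*(-92)) = 41547 + (√82 + 92) = 41547 + (92 + √82) = 41639 + √82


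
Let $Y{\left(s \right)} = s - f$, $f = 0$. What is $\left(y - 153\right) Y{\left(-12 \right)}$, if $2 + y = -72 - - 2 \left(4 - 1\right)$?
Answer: $2652$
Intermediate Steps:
$Y{\left(s \right)} = s$ ($Y{\left(s \right)} = s - 0 = s + 0 = s$)
$y = -68$ ($y = -2 - \left(72 - 2 \left(4 - 1\right)\right) = -2 - \left(72 - 6\right) = -2 - 66 = -68$)
$\left(y - 153\right) Y{\left(-12 \right)} = \left(-68 - 153\right) \left(-12\right) = \left(-221\right) \left(-12\right) = 2652$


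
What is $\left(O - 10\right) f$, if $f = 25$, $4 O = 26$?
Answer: $- \frac{175}{2} \approx -87.5$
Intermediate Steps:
$O = \frac{13}{2}$ ($O = \frac{1}{4} \cdot 26 = \frac{13}{2} \approx 6.5$)
$\left(O - 10\right) f = \left(\frac{13}{2} - 10\right) 25 = \left(- \frac{7}{2}\right) 25 = - \frac{175}{2}$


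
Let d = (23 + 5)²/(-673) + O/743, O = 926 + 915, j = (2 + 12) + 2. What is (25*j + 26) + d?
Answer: 213673095/500039 ≈ 427.31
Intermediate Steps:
j = 16 (j = 14 + 2 = 16)
O = 1841
d = 656481/500039 (d = (23 + 5)²/(-673) + 1841/743 = 28²*(-1/673) + 1841*(1/743) = 784*(-1/673) + 1841/743 = -784/673 + 1841/743 = 656481/500039 ≈ 1.3129)
(25*j + 26) + d = (25*16 + 26) + 656481/500039 = (400 + 26) + 656481/500039 = 426 + 656481/500039 = 213673095/500039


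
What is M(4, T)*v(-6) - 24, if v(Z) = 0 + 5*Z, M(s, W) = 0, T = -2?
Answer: -24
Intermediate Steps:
v(Z) = 5*Z
M(4, T)*v(-6) - 24 = 0*(5*(-6)) - 24 = 0*(-30) - 24 = 0 - 24 = -24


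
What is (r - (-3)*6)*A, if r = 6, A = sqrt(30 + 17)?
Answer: 24*sqrt(47) ≈ 164.54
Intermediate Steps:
A = sqrt(47) ≈ 6.8557
(r - (-3)*6)*A = (6 - (-3)*6)*sqrt(47) = (6 - 1*(-18))*sqrt(47) = (6 + 18)*sqrt(47) = 24*sqrt(47)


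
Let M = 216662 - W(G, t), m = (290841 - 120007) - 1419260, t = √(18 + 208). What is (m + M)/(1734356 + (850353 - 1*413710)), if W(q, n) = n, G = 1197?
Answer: -1031764/2170999 - √226/2170999 ≈ -0.47526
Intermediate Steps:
t = √226 ≈ 15.033
m = -1248426 (m = 170834 - 1419260 = -1248426)
M = 216662 - √226 ≈ 2.1665e+5
(m + M)/(1734356 + (850353 - 1*413710)) = (-1248426 + (216662 - √226))/(1734356 + (850353 - 1*413710)) = (-1031764 - √226)/(1734356 + (850353 - 413710)) = (-1031764 - √226)/(1734356 + 436643) = (-1031764 - √226)/2170999 = (-1031764 - √226)*(1/2170999) = -1031764/2170999 - √226/2170999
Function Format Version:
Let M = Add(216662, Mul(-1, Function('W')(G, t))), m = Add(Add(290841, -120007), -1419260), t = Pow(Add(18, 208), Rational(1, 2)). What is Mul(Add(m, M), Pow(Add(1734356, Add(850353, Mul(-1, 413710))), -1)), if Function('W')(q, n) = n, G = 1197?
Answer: Add(Rational(-1031764, 2170999), Mul(Rational(-1, 2170999), Pow(226, Rational(1, 2)))) ≈ -0.47526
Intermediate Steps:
t = Pow(226, Rational(1, 2)) ≈ 15.033
m = -1248426 (m = Add(170834, -1419260) = -1248426)
M = Add(216662, Mul(-1, Pow(226, Rational(1, 2)))) ≈ 2.1665e+5
Mul(Add(m, M), Pow(Add(1734356, Add(850353, Mul(-1, 413710))), -1)) = Mul(Add(-1248426, Add(216662, Mul(-1, Pow(226, Rational(1, 2))))), Pow(Add(1734356, Add(850353, Mul(-1, 413710))), -1)) = Mul(Add(-1031764, Mul(-1, Pow(226, Rational(1, 2)))), Pow(Add(1734356, Add(850353, -413710)), -1)) = Mul(Add(-1031764, Mul(-1, Pow(226, Rational(1, 2)))), Pow(Add(1734356, 436643), -1)) = Mul(Add(-1031764, Mul(-1, Pow(226, Rational(1, 2)))), Pow(2170999, -1)) = Mul(Add(-1031764, Mul(-1, Pow(226, Rational(1, 2)))), Rational(1, 2170999)) = Add(Rational(-1031764, 2170999), Mul(Rational(-1, 2170999), Pow(226, Rational(1, 2))))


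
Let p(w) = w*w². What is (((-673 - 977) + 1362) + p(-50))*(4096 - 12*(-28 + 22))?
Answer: -522200384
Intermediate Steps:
p(w) = w³
(((-673 - 977) + 1362) + p(-50))*(4096 - 12*(-28 + 22)) = (((-673 - 977) + 1362) + (-50)³)*(4096 - 12*(-28 + 22)) = ((-1650 + 1362) - 125000)*(4096 - 12*(-6)) = (-288 - 125000)*(4096 + 72) = -125288*4168 = -522200384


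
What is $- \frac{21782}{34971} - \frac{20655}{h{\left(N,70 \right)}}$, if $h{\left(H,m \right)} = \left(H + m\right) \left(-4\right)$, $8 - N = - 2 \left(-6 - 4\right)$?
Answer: $\frac{717272581}{8113272} \approx 88.407$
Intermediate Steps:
$N = -12$ ($N = 8 - - 2 \left(-6 - 4\right) = 8 - \left(-2\right) \left(-10\right) = 8 - 20 = -12$)
$h{\left(H,m \right)} = - 4 H - 4 m$
$- \frac{21782}{34971} - \frac{20655}{h{\left(N,70 \right)}} = - \frac{21782}{34971} - \frac{20655}{\left(-4\right) \left(-12\right) - 280} = \left(-21782\right) \frac{1}{34971} - \frac{20655}{48 - 280} = - \frac{21782}{34971} - \frac{20655}{-232} = - \frac{21782}{34971} - - \frac{20655}{232} = - \frac{21782}{34971} + \frac{20655}{232} = \frac{717272581}{8113272}$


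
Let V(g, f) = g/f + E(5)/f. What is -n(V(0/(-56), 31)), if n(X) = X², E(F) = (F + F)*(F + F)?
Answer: -10000/961 ≈ -10.406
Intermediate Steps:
E(F) = 4*F² (E(F) = (2*F)*(2*F) = 4*F²)
V(g, f) = 100/f + g/f (V(g, f) = g/f + (4*5²)/f = g/f + (4*25)/f = g/f + 100/f = 100/f + g/f)
-n(V(0/(-56), 31)) = -((100 + 0/(-56))/31)² = -((100 + 0*(-1/56))/31)² = -((100 + 0)/31)² = -((1/31)*100)² = -(100/31)² = -1*10000/961 = -10000/961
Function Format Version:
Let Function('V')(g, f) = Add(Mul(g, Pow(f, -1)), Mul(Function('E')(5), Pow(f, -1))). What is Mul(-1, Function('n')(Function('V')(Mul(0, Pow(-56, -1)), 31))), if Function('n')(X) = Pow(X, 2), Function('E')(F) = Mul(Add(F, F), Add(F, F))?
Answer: Rational(-10000, 961) ≈ -10.406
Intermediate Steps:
Function('E')(F) = Mul(4, Pow(F, 2)) (Function('E')(F) = Mul(Mul(2, F), Mul(2, F)) = Mul(4, Pow(F, 2)))
Function('V')(g, f) = Add(Mul(100, Pow(f, -1)), Mul(g, Pow(f, -1))) (Function('V')(g, f) = Add(Mul(g, Pow(f, -1)), Mul(Mul(4, Pow(5, 2)), Pow(f, -1))) = Add(Mul(g, Pow(f, -1)), Mul(Mul(4, 25), Pow(f, -1))) = Add(Mul(g, Pow(f, -1)), Mul(100, Pow(f, -1))) = Add(Mul(100, Pow(f, -1)), Mul(g, Pow(f, -1))))
Mul(-1, Function('n')(Function('V')(Mul(0, Pow(-56, -1)), 31))) = Mul(-1, Pow(Mul(Pow(31, -1), Add(100, Mul(0, Pow(-56, -1)))), 2)) = Mul(-1, Pow(Mul(Rational(1, 31), Add(100, Mul(0, Rational(-1, 56)))), 2)) = Mul(-1, Pow(Mul(Rational(1, 31), Add(100, 0)), 2)) = Mul(-1, Pow(Mul(Rational(1, 31), 100), 2)) = Mul(-1, Pow(Rational(100, 31), 2)) = Mul(-1, Rational(10000, 961)) = Rational(-10000, 961)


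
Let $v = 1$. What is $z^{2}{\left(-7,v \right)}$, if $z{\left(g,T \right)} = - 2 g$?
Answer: $196$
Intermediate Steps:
$z^{2}{\left(-7,v \right)} = \left(\left(-2\right) \left(-7\right)\right)^{2} = 14^{2} = 196$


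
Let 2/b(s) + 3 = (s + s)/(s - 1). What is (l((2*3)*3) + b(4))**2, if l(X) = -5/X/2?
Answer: 48841/1296 ≈ 37.686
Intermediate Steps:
b(s) = 2/(-3 + 2*s/(-1 + s)) (b(s) = 2/(-3 + (s + s)/(s - 1)) = 2/(-3 + (2*s)/(-1 + s)) = 2/(-3 + 2*s/(-1 + s)))
l(X) = -5/(2*X) (l(X) = -5/X*(1/2) = -5/(2*X))
(l((2*3)*3) + b(4))**2 = (-5/(2*((2*3)*3)) + 2*(1 - 1*4)/(-3 + 4))**2 = (-5/(2*(6*3)) + 2*(1 - 4)/1)**2 = (-5/2/18 + 2*1*(-3))**2 = (-5/2*1/18 - 6)**2 = (-5/36 - 6)**2 = (-221/36)**2 = 48841/1296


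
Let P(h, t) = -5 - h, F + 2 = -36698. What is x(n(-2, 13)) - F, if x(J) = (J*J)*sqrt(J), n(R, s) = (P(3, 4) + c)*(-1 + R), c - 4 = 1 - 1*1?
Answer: 36700 + 288*sqrt(3) ≈ 37199.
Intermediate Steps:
c = 4 (c = 4 + (1 - 1*1) = 4 + (1 - 1) = 4 + 0 = 4)
F = -36700 (F = -2 - 36698 = -36700)
n(R, s) = 4 - 4*R (n(R, s) = ((-5 - 1*3) + 4)*(-1 + R) = ((-5 - 3) + 4)*(-1 + R) = (-8 + 4)*(-1 + R) = -4*(-1 + R) = 4 - 4*R)
x(J) = J**(5/2) (x(J) = J**2*sqrt(J) = J**(5/2))
x(n(-2, 13)) - F = (4 - 4*(-2))**(5/2) - 1*(-36700) = (4 + 8)**(5/2) + 36700 = 12**(5/2) + 36700 = 288*sqrt(3) + 36700 = 36700 + 288*sqrt(3)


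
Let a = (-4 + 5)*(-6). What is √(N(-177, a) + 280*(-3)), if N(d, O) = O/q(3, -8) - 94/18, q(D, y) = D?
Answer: 5*I*√305/3 ≈ 29.107*I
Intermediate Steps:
a = -6 (a = 1*(-6) = -6)
N(d, O) = -47/9 + O/3 (N(d, O) = O/3 - 94/18 = O*(⅓) - 94*1/18 = O/3 - 47/9 = -47/9 + O/3)
√(N(-177, a) + 280*(-3)) = √((-47/9 + (⅓)*(-6)) + 280*(-3)) = √((-47/9 - 2) - 840) = √(-65/9 - 840) = √(-7625/9) = 5*I*√305/3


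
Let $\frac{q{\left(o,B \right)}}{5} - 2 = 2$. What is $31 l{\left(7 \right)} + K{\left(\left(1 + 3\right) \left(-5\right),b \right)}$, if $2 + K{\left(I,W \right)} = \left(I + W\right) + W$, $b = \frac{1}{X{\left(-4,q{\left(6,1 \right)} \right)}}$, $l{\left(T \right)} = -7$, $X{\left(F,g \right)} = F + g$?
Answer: $- \frac{1911}{8} \approx -238.88$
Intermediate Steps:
$q{\left(o,B \right)} = 20$ ($q{\left(o,B \right)} = 10 + 5 \cdot 2 = 10 + 10 = 20$)
$b = \frac{1}{16}$ ($b = \frac{1}{-4 + 20} = \frac{1}{16} \approx 0.0625$)
$K{\left(I,W \right)} = -2 + I + 2 W$ ($K{\left(I,W \right)} = -2 + \left(\left(I + W\right) + W\right) = -2 + \left(I + 2 W\right) = -2 + I + 2 W$)
$31 l{\left(7 \right)} + K{\left(\left(1 + 3\right) \left(-5\right),b \right)} = 31 \left(-7\right) + \left(-2 + \left(1 + 3\right) \left(-5\right) + 2 \cdot \frac{1}{16}\right) = -217 + \left(-2 + 4 \left(-5\right) + \frac{1}{8}\right) = -217 - \frac{175}{8} = - \frac{1911}{8}$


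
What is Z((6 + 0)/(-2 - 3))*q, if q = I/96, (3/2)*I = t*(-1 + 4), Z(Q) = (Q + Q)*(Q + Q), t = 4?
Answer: 12/25 ≈ 0.48000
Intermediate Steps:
Z(Q) = 4*Q² (Z(Q) = (2*Q)*(2*Q) = 4*Q²)
I = 8 (I = 2*(4*(-1 + 4))/3 = 2*(4*3)/3 = (⅔)*12 = 8)
q = 1/12 (q = 8/96 = 8*(1/96) = 1/12 ≈ 0.083333)
Z((6 + 0)/(-2 - 3))*q = (4*((6 + 0)/(-2 - 3))²)*(1/12) = (4*(6/(-5))²)*(1/12) = (4*(6*(-⅕))²)*(1/12) = (4*(-6/5)²)*(1/12) = (4*(36/25))*(1/12) = (144/25)*(1/12) = 12/25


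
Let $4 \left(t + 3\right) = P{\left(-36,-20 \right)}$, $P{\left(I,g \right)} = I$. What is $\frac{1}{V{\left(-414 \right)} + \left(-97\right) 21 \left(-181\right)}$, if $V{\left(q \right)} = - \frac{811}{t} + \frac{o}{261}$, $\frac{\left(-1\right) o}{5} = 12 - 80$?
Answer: $\frac{1044}{384991585} \approx 2.7117 \cdot 10^{-6}$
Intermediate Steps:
$t = -12$ ($t = -3 + \frac{1}{4} \left(-36\right) = -3 - 9 = -12$)
$o = 340$ ($o = - 5 \left(12 - 80\right) = \left(-5\right) \left(-68\right) = 340$)
$V{\left(q \right)} = \frac{71917}{1044}$ ($V{\left(q \right)} = - \frac{811}{-12} + \frac{340}{261} = \left(-811\right) \left(- \frac{1}{12}\right) + 340 \cdot \frac{1}{261} = \frac{811}{12} + \frac{340}{261} = \frac{71917}{1044}$)
$\frac{1}{V{\left(-414 \right)} + \left(-97\right) 21 \left(-181\right)} = \frac{1}{\frac{71917}{1044} + \left(-97\right) 21 \left(-181\right)} = \frac{1}{\frac{71917}{1044} - -368697} = \frac{1}{\frac{71917}{1044} + 368697} = \frac{1}{\frac{384991585}{1044}} = \frac{1044}{384991585}$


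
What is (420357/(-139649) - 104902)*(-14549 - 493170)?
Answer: 7438022299328845/139649 ≈ 5.3262e+10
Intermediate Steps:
(420357/(-139649) - 104902)*(-14549 - 493170) = (420357*(-1/139649) - 104902)*(-507719) = (-420357/139649 - 104902)*(-507719) = -14649879755/139649*(-507719) = 7438022299328845/139649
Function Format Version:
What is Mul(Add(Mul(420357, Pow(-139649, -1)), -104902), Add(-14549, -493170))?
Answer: Rational(7438022299328845, 139649) ≈ 5.3262e+10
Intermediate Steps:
Mul(Add(Mul(420357, Pow(-139649, -1)), -104902), Add(-14549, -493170)) = Mul(Add(Mul(420357, Rational(-1, 139649)), -104902), -507719) = Mul(Add(Rational(-420357, 139649), -104902), -507719) = Mul(Rational(-14649879755, 139649), -507719) = Rational(7438022299328845, 139649)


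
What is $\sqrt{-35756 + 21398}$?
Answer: $i \sqrt{14358} \approx 119.82 i$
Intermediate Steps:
$\sqrt{-35756 + 21398} = \sqrt{-14358} = i \sqrt{14358}$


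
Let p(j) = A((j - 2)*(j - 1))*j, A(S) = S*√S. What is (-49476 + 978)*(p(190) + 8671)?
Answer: -420526158 - 1964483267040*√987 ≈ -6.1718e+13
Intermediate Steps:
A(S) = S^(3/2)
p(j) = j*((-1 + j)*(-2 + j))^(3/2) (p(j) = ((j - 2)*(j - 1))^(3/2)*j = ((-2 + j)*(-1 + j))^(3/2)*j = ((-1 + j)*(-2 + j))^(3/2)*j = j*((-1 + j)*(-2 + j))^(3/2))
(-49476 + 978)*(p(190) + 8671) = (-49476 + 978)*(190*(2 + 190² - 3*190)^(3/2) + 8671) = -48498*(190*(2 + 36100 - 570)^(3/2) + 8671) = -48498*(190*35532^(3/2) + 8671) = -48498*(190*(213192*√987) + 8671) = -48498*(40506480*√987 + 8671) = -48498*(8671 + 40506480*√987) = -420526158 - 1964483267040*√987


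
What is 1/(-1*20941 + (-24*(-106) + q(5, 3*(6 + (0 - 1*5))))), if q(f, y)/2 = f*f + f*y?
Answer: -1/18317 ≈ -5.4594e-5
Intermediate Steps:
q(f, y) = 2*f² + 2*f*y (q(f, y) = 2*(f*f + f*y) = 2*(f² + f*y) = 2*f² + 2*f*y)
1/(-1*20941 + (-24*(-106) + q(5, 3*(6 + (0 - 1*5))))) = 1/(-1*20941 + (-24*(-106) + 2*5*(5 + 3*(6 + (0 - 1*5))))) = 1/(-20941 + (2544 + 2*5*(5 + 3*(6 + (0 - 5))))) = 1/(-20941 + (2544 + 2*5*(5 + 3*(6 - 5)))) = 1/(-20941 + (2544 + 2*5*(5 + 3*1))) = 1/(-20941 + (2544 + 2*5*(5 + 3))) = 1/(-20941 + (2544 + 2*5*8)) = 1/(-20941 + (2544 + 80)) = 1/(-20941 + 2624) = 1/(-18317) = -1/18317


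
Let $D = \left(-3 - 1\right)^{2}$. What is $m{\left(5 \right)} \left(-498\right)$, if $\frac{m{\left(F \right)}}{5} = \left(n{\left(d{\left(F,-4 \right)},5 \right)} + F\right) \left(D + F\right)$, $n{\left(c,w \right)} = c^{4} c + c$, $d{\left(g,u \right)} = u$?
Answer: $53492670$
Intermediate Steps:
$n{\left(c,w \right)} = c + c^{5}$ ($n{\left(c,w \right)} = c^{5} + c = c + c^{5}$)
$D = 16$ ($D = \left(-4\right)^{2} = 16$)
$m{\left(F \right)} = 5 \left(-1028 + F\right) \left(16 + F\right)$ ($m{\left(F \right)} = 5 \left(\left(-4 + \left(-4\right)^{5}\right) + F\right) \left(16 + F\right) = 5 \left(\left(-4 - 1024\right) + F\right) \left(16 + F\right) = 5 \left(-1028 + F\right) \left(16 + F\right)$)
$m{\left(5 \right)} \left(-498\right) = \left(-82240 - 25300 + 5 \cdot 5^{2}\right) \left(-498\right) = \left(-82240 - 25300 + 5 \cdot 25\right) \left(-498\right) = \left(-82240 - 25300 + 125\right) \left(-498\right) = \left(-107415\right) \left(-498\right) = 53492670$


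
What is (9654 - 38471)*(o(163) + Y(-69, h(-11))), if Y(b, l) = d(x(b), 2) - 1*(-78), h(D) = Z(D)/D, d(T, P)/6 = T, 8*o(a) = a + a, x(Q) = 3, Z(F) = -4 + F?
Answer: -15762899/4 ≈ -3.9407e+6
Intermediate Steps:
o(a) = a/4 (o(a) = (a + a)/8 = (2*a)/8 = a/4)
d(T, P) = 6*T
h(D) = (-4 + D)/D
Y(b, l) = 96 (Y(b, l) = 6*3 - 1*(-78) = 18 + 78 = 96)
(9654 - 38471)*(o(163) + Y(-69, h(-11))) = (9654 - 38471)*((¼)*163 + 96) = -28817*(163/4 + 96) = -28817*547/4 = -15762899/4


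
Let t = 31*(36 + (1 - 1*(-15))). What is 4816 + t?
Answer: 6428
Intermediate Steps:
t = 1612 (t = 31*(36 + (1 + 15)) = 31*(36 + 16) = 31*52 = 1612)
4816 + t = 4816 + 1612 = 6428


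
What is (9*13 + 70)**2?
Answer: 34969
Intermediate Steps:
(9*13 + 70)**2 = (117 + 70)**2 = 187**2 = 34969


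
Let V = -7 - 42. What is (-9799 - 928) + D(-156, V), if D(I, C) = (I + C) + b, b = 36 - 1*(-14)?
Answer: -10882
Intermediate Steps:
b = 50 (b = 36 + 14 = 50)
V = -49
D(I, C) = 50 + C + I (D(I, C) = (I + C) + 50 = (C + I) + 50 = 50 + C + I)
(-9799 - 928) + D(-156, V) = (-9799 - 928) + (50 - 49 - 156) = -10727 - 155 = -10882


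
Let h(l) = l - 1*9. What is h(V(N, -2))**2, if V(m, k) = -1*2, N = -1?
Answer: 121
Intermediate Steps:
V(m, k) = -2
h(l) = -9 + l (h(l) = l - 9 = -9 + l)
h(V(N, -2))**2 = (-9 - 2)**2 = (-11)**2 = 121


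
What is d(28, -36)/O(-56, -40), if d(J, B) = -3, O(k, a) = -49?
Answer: 3/49 ≈ 0.061224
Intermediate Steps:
d(28, -36)/O(-56, -40) = -3/(-49) = -3*(-1/49) = 3/49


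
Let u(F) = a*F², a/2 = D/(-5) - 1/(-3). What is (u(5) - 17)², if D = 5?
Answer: 22801/9 ≈ 2533.4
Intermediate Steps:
a = -4/3 (a = 2*(5/(-5) - 1/(-3)) = 2*(5*(-⅕) - 1*(-⅓)) = 2*(-1 + ⅓) = 2*(-⅔) = -4/3 ≈ -1.3333)
u(F) = -4*F²/3
(u(5) - 17)² = (-4/3*5² - 17)² = (-4/3*25 - 17)² = (-100/3 - 17)² = (-151/3)² = 22801/9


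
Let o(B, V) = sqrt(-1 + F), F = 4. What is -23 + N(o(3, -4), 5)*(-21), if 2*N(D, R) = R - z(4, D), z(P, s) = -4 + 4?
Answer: -151/2 ≈ -75.500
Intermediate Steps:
o(B, V) = sqrt(3) (o(B, V) = sqrt(-1 + 4) = sqrt(3))
z(P, s) = 0
N(D, R) = R/2 (N(D, R) = (R - 1*0)/2 = (R + 0)/2 = R/2)
-23 + N(o(3, -4), 5)*(-21) = -23 + ((1/2)*5)*(-21) = -23 + (5/2)*(-21) = -23 - 105/2 = -151/2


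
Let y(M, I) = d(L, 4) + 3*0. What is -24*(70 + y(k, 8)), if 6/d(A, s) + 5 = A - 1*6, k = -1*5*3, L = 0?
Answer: -18336/11 ≈ -1666.9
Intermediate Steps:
k = -15 (k = -5*3 = -15)
d(A, s) = 6/(-11 + A) (d(A, s) = 6/(-5 + (A - 1*6)) = 6/(-5 + (A - 6)) = 6/(-5 + (-6 + A)) = 6/(-11 + A))
y(M, I) = -6/11 (y(M, I) = 6/(-11 + 0) + 3*0 = 6/(-11) + 0 = 6*(-1/11) + 0 = -6/11 + 0 = -6/11)
-24*(70 + y(k, 8)) = -24*(70 - 6/11) = -24*764/11 = -18336/11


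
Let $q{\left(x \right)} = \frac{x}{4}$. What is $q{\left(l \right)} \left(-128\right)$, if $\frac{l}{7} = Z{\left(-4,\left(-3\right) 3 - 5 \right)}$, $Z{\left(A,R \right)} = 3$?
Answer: $-672$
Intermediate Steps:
$l = 21$ ($l = 7 \cdot 3 = 21$)
$q{\left(x \right)} = \frac{x}{4}$ ($q{\left(x \right)} = x \frac{1}{4} = \frac{x}{4}$)
$q{\left(l \right)} \left(-128\right) = \frac{1}{4} \cdot 21 \left(-128\right) = \frac{21}{4} \left(-128\right) = -672$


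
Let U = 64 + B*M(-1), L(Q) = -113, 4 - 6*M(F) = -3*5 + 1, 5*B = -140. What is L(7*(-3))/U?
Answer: 113/20 ≈ 5.6500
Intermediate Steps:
B = -28 (B = (⅕)*(-140) = -28)
M(F) = 3 (M(F) = ⅔ - (-3*5 + 1)/6 = ⅔ - (-15 + 1)/6 = ⅔ - ⅙*(-14) = ⅔ + 7/3 = 3)
U = -20 (U = 64 - 28*3 = 64 - 84 = -20)
L(7*(-3))/U = -113/(-20) = -113*(-1/20) = 113/20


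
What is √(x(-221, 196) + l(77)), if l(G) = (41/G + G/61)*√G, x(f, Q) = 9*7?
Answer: √(1389893967 + 39595710*√77)/4697 ≈ 8.8741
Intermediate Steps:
x(f, Q) = 63
l(G) = √G*(41/G + G/61) (l(G) = (41/G + G*(1/61))*√G = (41/G + G/61)*√G = √G*(41/G + G/61))
√(x(-221, 196) + l(77)) = √(63 + (2501 + 77²)/(61*√77)) = √(63 + (√77/77)*(2501 + 5929)/61) = √(63 + (1/61)*(√77/77)*8430) = √(63 + 8430*√77/4697)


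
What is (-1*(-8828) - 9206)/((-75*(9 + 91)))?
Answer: 63/1250 ≈ 0.050400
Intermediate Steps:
(-1*(-8828) - 9206)/((-75*(9 + 91))) = (8828 - 9206)/((-75*100)) = -378/(-7500) = -378*(-1/7500) = 63/1250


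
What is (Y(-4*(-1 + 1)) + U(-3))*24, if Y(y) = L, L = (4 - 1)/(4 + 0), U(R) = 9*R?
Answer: -630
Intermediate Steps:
L = ¾ (L = 3/4 = 3*(¼) = ¾ ≈ 0.75000)
Y(y) = ¾
(Y(-4*(-1 + 1)) + U(-3))*24 = (¾ + 9*(-3))*24 = (¾ - 27)*24 = -105/4*24 = -630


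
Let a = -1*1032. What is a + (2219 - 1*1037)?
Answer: 150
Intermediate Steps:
a = -1032
a + (2219 - 1*1037) = -1032 + (2219 - 1*1037) = -1032 + (2219 - 1037) = -1032 + 1182 = 150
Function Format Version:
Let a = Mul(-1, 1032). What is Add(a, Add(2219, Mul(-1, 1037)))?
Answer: 150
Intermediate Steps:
a = -1032
Add(a, Add(2219, Mul(-1, 1037))) = Add(-1032, Add(2219, Mul(-1, 1037))) = Add(-1032, Add(2219, -1037)) = Add(-1032, 1182) = 150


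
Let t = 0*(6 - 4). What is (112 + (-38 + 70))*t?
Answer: 0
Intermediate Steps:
t = 0 (t = 0*2 = 0)
(112 + (-38 + 70))*t = (112 + (-38 + 70))*0 = (112 + 32)*0 = 144*0 = 0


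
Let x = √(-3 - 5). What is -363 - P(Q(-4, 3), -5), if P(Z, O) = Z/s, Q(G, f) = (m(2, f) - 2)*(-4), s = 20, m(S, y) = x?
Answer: -1817/5 + 2*I*√2/5 ≈ -363.4 + 0.56569*I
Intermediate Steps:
x = 2*I*√2 (x = √(-8) = 2*I*√2 ≈ 2.8284*I)
m(S, y) = 2*I*√2
Q(G, f) = 8 - 8*I*√2 (Q(G, f) = (2*I*√2 - 2)*(-4) = (-2 + 2*I*√2)*(-4) = 8 - 8*I*√2)
P(Z, O) = Z/20
-363 - P(Q(-4, 3), -5) = -363 - (8 - 8*I*√2)/20 = -363 - (⅖ - 2*I*√2/5) = -363 + (-⅖ + 2*I*√2/5) = -1817/5 + 2*I*√2/5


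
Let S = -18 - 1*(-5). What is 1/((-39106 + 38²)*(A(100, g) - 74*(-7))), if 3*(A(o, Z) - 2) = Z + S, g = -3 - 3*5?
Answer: -1/19195066 ≈ -5.2097e-8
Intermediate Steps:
S = -13 (S = -18 + 5 = -13)
g = -18 (g = -3 - 15 = -18)
A(o, Z) = -7/3 + Z/3 (A(o, Z) = 2 + (Z - 13)/3 = 2 + (-13 + Z)/3 = 2 + (-13/3 + Z/3) = -7/3 + Z/3)
1/((-39106 + 38²)*(A(100, g) - 74*(-7))) = 1/((-39106 + 38²)*((-7/3 + (⅓)*(-18)) - 74*(-7))) = 1/((-39106 + 1444)*((-7/3 - 6) + 518)) = 1/(-37662*(-25/3 + 518)) = 1/(-37662*1529/3) = 1/(-19195066) = -1/19195066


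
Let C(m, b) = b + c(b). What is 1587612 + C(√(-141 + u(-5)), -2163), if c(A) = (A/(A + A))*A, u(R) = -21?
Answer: 3168735/2 ≈ 1.5844e+6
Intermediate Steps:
c(A) = A/2 (c(A) = (A/((2*A)))*A = (A*(1/(2*A)))*A = A/2)
C(m, b) = 3*b/2 (C(m, b) = b + b/2 = 3*b/2)
1587612 + C(√(-141 + u(-5)), -2163) = 1587612 + (3/2)*(-2163) = 1587612 - 6489/2 = 3168735/2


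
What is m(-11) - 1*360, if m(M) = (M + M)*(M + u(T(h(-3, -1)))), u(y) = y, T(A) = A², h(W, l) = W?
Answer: -316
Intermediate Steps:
m(M) = 2*M*(9 + M) (m(M) = (M + M)*(M + (-3)²) = (2*M)*(M + 9) = (2*M)*(9 + M) = 2*M*(9 + M))
m(-11) - 1*360 = 2*(-11)*(9 - 11) - 1*360 = 2*(-11)*(-2) - 360 = 44 - 360 = -316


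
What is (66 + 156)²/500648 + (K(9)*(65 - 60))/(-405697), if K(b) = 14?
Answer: 4989831397/50777847914 ≈ 0.098268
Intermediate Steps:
(66 + 156)²/500648 + (K(9)*(65 - 60))/(-405697) = (66 + 156)²/500648 + (14*(65 - 60))/(-405697) = 222²*(1/500648) + (14*5)*(-1/405697) = 49284*(1/500648) + 70*(-1/405697) = 12321/125162 - 70/405697 = 4989831397/50777847914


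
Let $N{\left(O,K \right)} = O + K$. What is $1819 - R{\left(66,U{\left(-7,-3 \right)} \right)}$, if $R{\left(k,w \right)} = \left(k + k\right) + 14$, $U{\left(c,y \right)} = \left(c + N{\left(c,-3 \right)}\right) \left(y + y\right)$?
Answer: $1673$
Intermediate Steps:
$N{\left(O,K \right)} = K + O$
$U{\left(c,y \right)} = 2 y \left(-3 + 2 c\right)$ ($U{\left(c,y \right)} = \left(c + \left(-3 + c\right)\right) \left(y + y\right) = \left(-3 + 2 c\right) 2 y = 2 y \left(-3 + 2 c\right)$)
$R{\left(k,w \right)} = 14 + 2 k$ ($R{\left(k,w \right)} = 2 k + 14 = 14 + 2 k$)
$1819 - R{\left(66,U{\left(-7,-3 \right)} \right)} = 1819 - \left(14 + 2 \cdot 66\right) = 1819 - \left(14 + 132\right) = 1819 - 146 = 1673$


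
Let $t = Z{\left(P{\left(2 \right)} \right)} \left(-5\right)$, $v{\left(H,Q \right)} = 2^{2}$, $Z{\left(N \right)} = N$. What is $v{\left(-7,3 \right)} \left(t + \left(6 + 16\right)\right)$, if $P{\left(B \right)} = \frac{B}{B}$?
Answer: $68$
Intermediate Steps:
$P{\left(B \right)} = 1$
$v{\left(H,Q \right)} = 4$
$t = -5$ ($t = 1 \left(-5\right) = -5$)
$v{\left(-7,3 \right)} \left(t + \left(6 + 16\right)\right) = 4 \left(-5 + \left(6 + 16\right)\right) = 4 \left(-5 + 22\right) = 4 \cdot 17 = 68$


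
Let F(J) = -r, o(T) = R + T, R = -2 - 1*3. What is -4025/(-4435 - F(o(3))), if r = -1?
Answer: 4025/4436 ≈ 0.90735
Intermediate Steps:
R = -5 (R = -2 - 3 = -5)
o(T) = -5 + T
F(J) = 1 (F(J) = -1*(-1) = 1)
-4025/(-4435 - F(o(3))) = -4025/(-4435 - 1*1) = -4025/(-4435 - 1) = -4025/(-4436) = -4025*(-1/4436) = 4025/4436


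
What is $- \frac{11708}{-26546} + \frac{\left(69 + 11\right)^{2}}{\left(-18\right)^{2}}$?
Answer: $\frac{21710974}{1075113} \approx 20.194$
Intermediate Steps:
$- \frac{11708}{-26546} + \frac{\left(69 + 11\right)^{2}}{\left(-18\right)^{2}} = \left(-11708\right) \left(- \frac{1}{26546}\right) + \frac{80^{2}}{324} = \frac{5854}{13273} + 6400 \cdot \frac{1}{324} = \frac{5854}{13273} + \frac{1600}{81} = \frac{21710974}{1075113}$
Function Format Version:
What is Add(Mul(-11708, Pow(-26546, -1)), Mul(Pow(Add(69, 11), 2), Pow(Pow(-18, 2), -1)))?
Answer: Rational(21710974, 1075113) ≈ 20.194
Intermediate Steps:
Add(Mul(-11708, Pow(-26546, -1)), Mul(Pow(Add(69, 11), 2), Pow(Pow(-18, 2), -1))) = Add(Mul(-11708, Rational(-1, 26546)), Mul(Pow(80, 2), Pow(324, -1))) = Add(Rational(5854, 13273), Mul(6400, Rational(1, 324))) = Add(Rational(5854, 13273), Rational(1600, 81)) = Rational(21710974, 1075113)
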